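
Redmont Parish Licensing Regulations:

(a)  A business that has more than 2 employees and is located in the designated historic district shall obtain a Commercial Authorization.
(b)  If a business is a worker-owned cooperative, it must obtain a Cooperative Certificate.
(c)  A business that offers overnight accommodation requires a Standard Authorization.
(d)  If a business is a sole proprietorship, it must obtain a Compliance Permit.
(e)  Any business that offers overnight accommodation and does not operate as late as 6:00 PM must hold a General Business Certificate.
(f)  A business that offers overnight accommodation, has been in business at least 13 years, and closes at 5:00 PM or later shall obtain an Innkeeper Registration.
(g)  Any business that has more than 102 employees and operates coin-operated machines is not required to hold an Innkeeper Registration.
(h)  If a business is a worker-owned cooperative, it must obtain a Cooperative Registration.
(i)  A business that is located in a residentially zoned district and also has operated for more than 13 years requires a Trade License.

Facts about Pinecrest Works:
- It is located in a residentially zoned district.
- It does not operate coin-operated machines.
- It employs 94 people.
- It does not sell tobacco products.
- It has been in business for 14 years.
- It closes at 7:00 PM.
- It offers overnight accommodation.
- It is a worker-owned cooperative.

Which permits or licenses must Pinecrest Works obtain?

(a) employees 94 > 2; is located in a residentially zoned district (not: is located in the designated historic district) → Commercial Authorization not required.
(b) is a worker-owned cooperative → Cooperative Certificate required.
(c) offers overnight accommodation → Standard Authorization required.
(d) is a worker-owned cooperative (not: is a sole proprietorship) → Compliance Permit not required.
(e) offers overnight accommodation; closes 7:00 PM, after 6:00 PM → General Business Certificate not required.
(f) offers overnight accommodation; years in business 14 ≥ 13; closes 7:00 PM, after 5:00 PM → Innkeeper Registration required.
(g) employees 94 ≤ 102; does not operate coin-operated machines → Innkeeper Registration exemption does not apply.
(h) is a worker-owned cooperative → Cooperative Registration required.
(i) is located in a residentially zoned district; years in business 14 > 13 → Trade License required.

Cooperative Certificate, Cooperative Registration, Innkeeper Registration, Standard Authorization, Trade License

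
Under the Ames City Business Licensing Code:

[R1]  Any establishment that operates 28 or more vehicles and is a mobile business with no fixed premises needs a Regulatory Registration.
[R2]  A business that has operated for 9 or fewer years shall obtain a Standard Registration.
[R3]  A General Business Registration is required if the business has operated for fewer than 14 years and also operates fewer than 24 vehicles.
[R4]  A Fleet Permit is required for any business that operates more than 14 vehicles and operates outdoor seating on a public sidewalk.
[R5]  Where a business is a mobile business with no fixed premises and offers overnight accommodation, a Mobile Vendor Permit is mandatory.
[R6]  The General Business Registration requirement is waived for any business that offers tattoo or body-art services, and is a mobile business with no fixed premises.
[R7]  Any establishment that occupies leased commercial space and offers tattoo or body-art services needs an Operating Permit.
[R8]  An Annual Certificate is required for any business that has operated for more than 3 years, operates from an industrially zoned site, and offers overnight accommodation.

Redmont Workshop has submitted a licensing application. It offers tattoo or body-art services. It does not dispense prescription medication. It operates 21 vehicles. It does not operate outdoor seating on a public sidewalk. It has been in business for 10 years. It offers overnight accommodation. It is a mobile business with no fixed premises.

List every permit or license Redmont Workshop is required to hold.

[R1] vehicles 21 < 28; is a mobile business with no fixed premises → Regulatory Registration not required.
[R2] years in business 10 > 9 → Standard Registration not required.
[R3] years in business 10 < 14; vehicles 21 < 24 → General Business Registration required.
[R4] vehicles 21 > 14; does not operate outdoor seating on a public sidewalk → Fleet Permit not required.
[R5] is a mobile business with no fixed premises; offers overnight accommodation → Mobile Vendor Permit required.
[R6] offers tattoo or body-art services; is a mobile business with no fixed premises → exempt from General Business Registration.
[R7] is a mobile business with no fixed premises (not: occupies leased commercial space); offers tattoo or body-art services → Operating Permit not required.
[R8] years in business 10 > 3; is a mobile business with no fixed premises (not: operates from an industrially zoned site); offers overnight accommodation → Annual Certificate not required.

Mobile Vendor Permit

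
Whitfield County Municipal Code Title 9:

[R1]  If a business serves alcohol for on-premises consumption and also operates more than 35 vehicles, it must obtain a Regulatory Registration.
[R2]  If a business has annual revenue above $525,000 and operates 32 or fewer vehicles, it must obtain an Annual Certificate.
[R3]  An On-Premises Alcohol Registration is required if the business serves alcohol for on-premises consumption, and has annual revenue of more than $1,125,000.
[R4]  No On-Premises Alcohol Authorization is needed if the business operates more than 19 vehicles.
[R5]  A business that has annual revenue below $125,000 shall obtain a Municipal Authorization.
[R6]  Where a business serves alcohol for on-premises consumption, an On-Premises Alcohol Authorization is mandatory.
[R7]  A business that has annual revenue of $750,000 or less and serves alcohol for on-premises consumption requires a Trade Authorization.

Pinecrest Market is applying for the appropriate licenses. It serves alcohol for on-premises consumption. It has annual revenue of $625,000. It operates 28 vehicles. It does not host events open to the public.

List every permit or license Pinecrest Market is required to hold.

Annual Certificate, Trade Authorization

[R1] serves alcohol for on-premises consumption; vehicles 28 ≤ 35 → Regulatory Registration not required.
[R2] revenue $625,000 > $525,000; vehicles 28 ≤ 32 → Annual Certificate required.
[R3] serves alcohol for on-premises consumption; revenue $625,000 ≤ $1,125,000 → On-Premises Alcohol Registration not required.
[R4] vehicles 28 > 19 → exempt from On-Premises Alcohol Authorization.
[R5] revenue $625,000 ≥ $125,000 → Municipal Authorization not required.
[R6] serves alcohol for on-premises consumption → On-Premises Alcohol Authorization required.
[R7] revenue $625,000 ≤ $750,000; serves alcohol for on-premises consumption → Trade Authorization required.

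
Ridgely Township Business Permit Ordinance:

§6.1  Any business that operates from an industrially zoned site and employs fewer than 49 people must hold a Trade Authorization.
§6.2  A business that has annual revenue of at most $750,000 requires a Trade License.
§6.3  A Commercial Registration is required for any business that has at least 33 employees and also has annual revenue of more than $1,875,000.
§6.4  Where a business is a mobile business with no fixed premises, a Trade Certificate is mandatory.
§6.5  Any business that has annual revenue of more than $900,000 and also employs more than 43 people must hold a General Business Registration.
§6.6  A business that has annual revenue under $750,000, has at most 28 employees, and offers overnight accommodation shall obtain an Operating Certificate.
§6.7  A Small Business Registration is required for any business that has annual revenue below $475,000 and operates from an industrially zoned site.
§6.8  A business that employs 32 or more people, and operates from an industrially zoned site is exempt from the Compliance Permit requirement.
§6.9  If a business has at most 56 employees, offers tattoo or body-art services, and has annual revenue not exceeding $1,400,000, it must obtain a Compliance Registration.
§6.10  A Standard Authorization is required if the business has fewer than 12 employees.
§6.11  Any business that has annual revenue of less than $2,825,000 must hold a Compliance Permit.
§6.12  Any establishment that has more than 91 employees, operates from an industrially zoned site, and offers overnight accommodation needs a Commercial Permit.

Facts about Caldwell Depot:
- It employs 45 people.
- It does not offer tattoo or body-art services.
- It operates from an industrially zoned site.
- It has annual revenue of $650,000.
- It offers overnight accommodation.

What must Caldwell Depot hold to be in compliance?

§6.1 operates from an industrially zoned site; employees 45 < 49 → Trade Authorization required.
§6.2 revenue $650,000 ≤ $750,000 → Trade License required.
§6.3 employees 45 ≥ 33; revenue $650,000 ≤ $1,875,000 → Commercial Registration not required.
§6.4 operates from an industrially zoned site (not: is a mobile business with no fixed premises) → Trade Certificate not required.
§6.5 revenue $650,000 ≤ $900,000; employees 45 > 43 → General Business Registration not required.
§6.6 revenue $650,000 < $750,000; employees 45 > 28; offers overnight accommodation → Operating Certificate not required.
§6.7 revenue $650,000 ≥ $475,000; operates from an industrially zoned site → Small Business Registration not required.
§6.8 employees 45 ≥ 32; operates from an industrially zoned site → exempt from Compliance Permit.
§6.9 employees 45 ≤ 56; does not offer tattoo or body-art services; revenue $650,000 ≤ $1,400,000 → Compliance Registration not required.
§6.10 employees 45 ≥ 12 → Standard Authorization not required.
§6.11 revenue $650,000 < $2,825,000 → Compliance Permit required.
§6.12 employees 45 ≤ 91; operates from an industrially zoned site; offers overnight accommodation → Commercial Permit not required.

Trade Authorization, Trade License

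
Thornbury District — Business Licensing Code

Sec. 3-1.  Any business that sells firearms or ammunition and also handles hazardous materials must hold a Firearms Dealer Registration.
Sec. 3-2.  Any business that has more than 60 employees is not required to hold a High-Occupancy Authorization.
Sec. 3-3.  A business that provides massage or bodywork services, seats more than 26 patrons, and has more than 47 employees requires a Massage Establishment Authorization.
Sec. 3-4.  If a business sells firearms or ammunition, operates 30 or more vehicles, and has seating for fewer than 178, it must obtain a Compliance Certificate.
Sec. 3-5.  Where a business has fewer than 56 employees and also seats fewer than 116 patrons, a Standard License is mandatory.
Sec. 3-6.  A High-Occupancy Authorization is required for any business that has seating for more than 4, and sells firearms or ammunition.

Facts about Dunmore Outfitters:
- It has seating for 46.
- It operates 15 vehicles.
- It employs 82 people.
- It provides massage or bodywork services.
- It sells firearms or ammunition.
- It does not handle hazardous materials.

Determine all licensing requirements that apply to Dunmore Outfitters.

Massage Establishment Authorization

Sec. 3-1. sells firearms or ammunition; does not handle hazardous materials → Firearms Dealer Registration not required.
Sec. 3-2. employees 82 > 60 → exempt from High-Occupancy Authorization.
Sec. 3-3. provides massage or bodywork services; seating 46 > 26; employees 82 > 47 → Massage Establishment Authorization required.
Sec. 3-4. sells firearms or ammunition; vehicles 15 < 30; seating 46 < 178 → Compliance Certificate not required.
Sec. 3-5. employees 82 ≥ 56; seating 46 < 116 → Standard License not required.
Sec. 3-6. seating 46 > 4; sells firearms or ammunition → High-Occupancy Authorization required.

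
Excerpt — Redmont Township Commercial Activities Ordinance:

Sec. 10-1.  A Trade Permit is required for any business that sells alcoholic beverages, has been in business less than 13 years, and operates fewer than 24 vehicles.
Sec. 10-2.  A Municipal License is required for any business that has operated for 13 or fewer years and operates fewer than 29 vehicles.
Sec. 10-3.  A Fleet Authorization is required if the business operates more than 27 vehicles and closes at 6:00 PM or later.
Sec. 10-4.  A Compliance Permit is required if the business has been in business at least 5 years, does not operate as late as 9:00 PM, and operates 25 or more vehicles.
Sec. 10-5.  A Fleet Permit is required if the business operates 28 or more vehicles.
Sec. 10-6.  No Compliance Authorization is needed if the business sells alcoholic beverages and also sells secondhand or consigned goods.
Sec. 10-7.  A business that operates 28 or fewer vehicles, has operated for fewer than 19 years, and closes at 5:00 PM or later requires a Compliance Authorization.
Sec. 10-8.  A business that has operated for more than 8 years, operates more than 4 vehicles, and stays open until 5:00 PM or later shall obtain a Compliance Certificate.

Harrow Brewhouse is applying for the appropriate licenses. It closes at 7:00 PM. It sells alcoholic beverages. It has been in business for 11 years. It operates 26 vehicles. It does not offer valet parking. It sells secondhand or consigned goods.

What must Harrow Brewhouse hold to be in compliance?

Sec. 10-1. sells alcoholic beverages; years in business 11 < 13; vehicles 26 ≥ 24 → Trade Permit not required.
Sec. 10-2. years in business 11 ≤ 13; vehicles 26 < 29 → Municipal License required.
Sec. 10-3. vehicles 26 ≤ 27; closes 7:00 PM, after 6:00 PM → Fleet Authorization not required.
Sec. 10-4. years in business 11 ≥ 5; closes 7:00 PM, at/before 9:00 PM; vehicles 26 ≥ 25 → Compliance Permit required.
Sec. 10-5. vehicles 26 < 28 → Fleet Permit not required.
Sec. 10-6. sells alcoholic beverages; sells secondhand or consigned goods → exempt from Compliance Authorization.
Sec. 10-7. vehicles 26 ≤ 28; years in business 11 < 19; closes 7:00 PM, after 5:00 PM → Compliance Authorization required.
Sec. 10-8. years in business 11 > 8; vehicles 26 > 4; closes 7:00 PM, after 5:00 PM → Compliance Certificate required.

Compliance Certificate, Compliance Permit, Municipal License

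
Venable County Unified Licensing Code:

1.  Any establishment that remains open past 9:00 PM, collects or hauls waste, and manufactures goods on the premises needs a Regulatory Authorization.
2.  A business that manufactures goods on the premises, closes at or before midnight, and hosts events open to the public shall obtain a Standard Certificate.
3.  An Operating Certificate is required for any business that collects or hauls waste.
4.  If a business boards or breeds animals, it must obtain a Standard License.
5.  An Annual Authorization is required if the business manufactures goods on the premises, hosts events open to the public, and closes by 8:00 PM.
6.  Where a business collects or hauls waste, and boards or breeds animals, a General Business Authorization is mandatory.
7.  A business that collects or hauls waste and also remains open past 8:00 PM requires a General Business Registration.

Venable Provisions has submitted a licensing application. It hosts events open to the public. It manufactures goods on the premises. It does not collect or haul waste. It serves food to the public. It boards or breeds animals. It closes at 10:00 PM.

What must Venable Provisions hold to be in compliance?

Standard Certificate, Standard License

1. closes 10:00 PM, after 9:00 PM; does not collect or haul waste; manufactures goods on the premises → Regulatory Authorization not required.
2. manufactures goods on the premises; closes 10:00 PM, at/before midnight; hosts events open to the public → Standard Certificate required.
3. does not collect or haul waste → Operating Certificate not required.
4. boards or breeds animals → Standard License required.
5. manufactures goods on the premises; hosts events open to the public; closes 10:00 PM, after 8:00 PM → Annual Authorization not required.
6. does not collect or haul waste; boards or breeds animals → General Business Authorization not required.
7. does not collect or haul waste; closes 10:00 PM, after 8:00 PM → General Business Registration not required.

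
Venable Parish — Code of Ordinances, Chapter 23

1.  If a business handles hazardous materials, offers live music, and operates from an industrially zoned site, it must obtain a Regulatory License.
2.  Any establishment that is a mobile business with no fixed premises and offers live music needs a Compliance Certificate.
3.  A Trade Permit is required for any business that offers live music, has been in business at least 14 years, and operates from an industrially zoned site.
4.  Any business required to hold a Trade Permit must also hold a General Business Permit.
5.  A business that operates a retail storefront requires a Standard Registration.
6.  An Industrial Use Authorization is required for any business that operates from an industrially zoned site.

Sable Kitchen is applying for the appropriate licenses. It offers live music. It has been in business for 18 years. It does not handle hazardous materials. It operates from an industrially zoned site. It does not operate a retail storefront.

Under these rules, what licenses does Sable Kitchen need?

1. does not handle hazardous materials; offers live music; operates from an industrially zoned site → Regulatory License not required.
2. operates from an industrially zoned site (not: is a mobile business with no fixed premises); offers live music → Compliance Certificate not required.
3. offers live music; years in business 18 ≥ 14; operates from an industrially zoned site → Trade Permit required.
4. Trade Permit is required → General Business Permit also required.
5. does not operate a retail storefront → Standard Registration not required.
6. operates from an industrially zoned site → Industrial Use Authorization required.

General Business Permit, Industrial Use Authorization, Trade Permit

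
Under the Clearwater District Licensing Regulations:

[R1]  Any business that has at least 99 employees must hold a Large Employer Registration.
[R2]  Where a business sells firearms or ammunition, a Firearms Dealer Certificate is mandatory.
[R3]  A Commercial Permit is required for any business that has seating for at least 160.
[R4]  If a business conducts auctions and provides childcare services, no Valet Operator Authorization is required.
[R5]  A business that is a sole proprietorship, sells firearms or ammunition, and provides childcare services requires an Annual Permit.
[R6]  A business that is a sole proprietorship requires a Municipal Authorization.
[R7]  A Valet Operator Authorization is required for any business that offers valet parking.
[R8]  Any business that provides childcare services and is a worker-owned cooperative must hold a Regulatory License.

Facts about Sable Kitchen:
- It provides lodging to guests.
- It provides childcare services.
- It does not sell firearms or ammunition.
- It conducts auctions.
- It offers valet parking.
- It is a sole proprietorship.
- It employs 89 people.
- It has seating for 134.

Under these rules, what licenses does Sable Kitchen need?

Municipal Authorization

[R1] employees 89 < 99 → Large Employer Registration not required.
[R2] does not sell firearms or ammunition → Firearms Dealer Certificate not required.
[R3] seating 134 < 160 → Commercial Permit not required.
[R4] conducts auctions; provides childcare services → exempt from Valet Operator Authorization.
[R5] is a sole proprietorship; does not sell firearms or ammunition; provides childcare services → Annual Permit not required.
[R6] is a sole proprietorship → Municipal Authorization required.
[R7] offers valet parking → Valet Operator Authorization required.
[R8] provides childcare services; is a sole proprietorship (not: is a worker-owned cooperative) → Regulatory License not required.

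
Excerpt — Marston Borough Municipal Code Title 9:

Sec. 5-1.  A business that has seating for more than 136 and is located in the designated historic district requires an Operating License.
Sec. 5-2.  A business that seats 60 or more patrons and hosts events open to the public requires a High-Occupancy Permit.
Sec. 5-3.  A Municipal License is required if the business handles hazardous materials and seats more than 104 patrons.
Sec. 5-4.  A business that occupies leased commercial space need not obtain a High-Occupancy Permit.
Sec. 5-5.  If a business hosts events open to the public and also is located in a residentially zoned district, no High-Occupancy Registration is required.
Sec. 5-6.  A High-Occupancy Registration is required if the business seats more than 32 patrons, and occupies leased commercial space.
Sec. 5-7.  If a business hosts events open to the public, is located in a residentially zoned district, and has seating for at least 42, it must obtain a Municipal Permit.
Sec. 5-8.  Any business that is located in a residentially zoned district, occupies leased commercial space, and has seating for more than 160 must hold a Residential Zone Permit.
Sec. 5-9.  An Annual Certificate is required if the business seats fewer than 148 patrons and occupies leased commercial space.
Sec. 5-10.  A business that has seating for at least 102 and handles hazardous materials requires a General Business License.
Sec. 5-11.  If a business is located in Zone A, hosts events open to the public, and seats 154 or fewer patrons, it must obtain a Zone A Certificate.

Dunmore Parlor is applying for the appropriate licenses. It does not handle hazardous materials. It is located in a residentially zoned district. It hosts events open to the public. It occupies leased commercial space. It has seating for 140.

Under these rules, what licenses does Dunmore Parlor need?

Annual Certificate, Municipal Permit

Sec. 5-1. seating 140 > 136; is located in a residentially zoned district (not: is located in the designated historic district) → Operating License not required.
Sec. 5-2. seating 140 ≥ 60; hosts events open to the public → High-Occupancy Permit required.
Sec. 5-3. does not handle hazardous materials; seating 140 > 104 → Municipal License not required.
Sec. 5-4. occupies leased commercial space → exempt from High-Occupancy Permit.
Sec. 5-5. hosts events open to the public; is located in a residentially zoned district → exempt from High-Occupancy Registration.
Sec. 5-6. seating 140 > 32; occupies leased commercial space → High-Occupancy Registration required.
Sec. 5-7. hosts events open to the public; is located in a residentially zoned district; seating 140 ≥ 42 → Municipal Permit required.
Sec. 5-8. is located in a residentially zoned district; occupies leased commercial space; seating 140 ≤ 160 → Residential Zone Permit not required.
Sec. 5-9. seating 140 < 148; occupies leased commercial space → Annual Certificate required.
Sec. 5-10. seating 140 ≥ 102; does not handle hazardous materials → General Business License not required.
Sec. 5-11. is located in a residentially zoned district (not: is located in Zone A); hosts events open to the public; seating 140 ≤ 154 → Zone A Certificate not required.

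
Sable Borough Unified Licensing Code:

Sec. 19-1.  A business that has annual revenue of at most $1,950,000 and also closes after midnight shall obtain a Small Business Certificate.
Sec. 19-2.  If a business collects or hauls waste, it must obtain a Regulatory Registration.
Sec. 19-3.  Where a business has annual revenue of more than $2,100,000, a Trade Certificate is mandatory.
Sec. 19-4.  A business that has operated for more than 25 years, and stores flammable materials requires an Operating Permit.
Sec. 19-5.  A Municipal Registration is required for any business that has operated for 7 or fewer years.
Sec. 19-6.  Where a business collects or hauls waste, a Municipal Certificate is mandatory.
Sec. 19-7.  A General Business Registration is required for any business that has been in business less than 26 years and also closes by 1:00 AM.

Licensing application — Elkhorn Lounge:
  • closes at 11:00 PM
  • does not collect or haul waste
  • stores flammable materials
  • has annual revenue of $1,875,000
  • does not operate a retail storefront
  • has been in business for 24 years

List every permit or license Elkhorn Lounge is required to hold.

General Business Registration

Sec. 19-1. revenue $1,875,000 ≤ $1,950,000; closes 11:00 PM, at/before midnight → Small Business Certificate not required.
Sec. 19-2. does not collect or haul waste → Regulatory Registration not required.
Sec. 19-3. revenue $1,875,000 ≤ $2,100,000 → Trade Certificate not required.
Sec. 19-4. years in business 24 ≤ 25; stores flammable materials → Operating Permit not required.
Sec. 19-5. years in business 24 > 7 → Municipal Registration not required.
Sec. 19-6. does not collect or haul waste → Municipal Certificate not required.
Sec. 19-7. years in business 24 < 26; closes 11:00 PM, at/before 1:00 AM → General Business Registration required.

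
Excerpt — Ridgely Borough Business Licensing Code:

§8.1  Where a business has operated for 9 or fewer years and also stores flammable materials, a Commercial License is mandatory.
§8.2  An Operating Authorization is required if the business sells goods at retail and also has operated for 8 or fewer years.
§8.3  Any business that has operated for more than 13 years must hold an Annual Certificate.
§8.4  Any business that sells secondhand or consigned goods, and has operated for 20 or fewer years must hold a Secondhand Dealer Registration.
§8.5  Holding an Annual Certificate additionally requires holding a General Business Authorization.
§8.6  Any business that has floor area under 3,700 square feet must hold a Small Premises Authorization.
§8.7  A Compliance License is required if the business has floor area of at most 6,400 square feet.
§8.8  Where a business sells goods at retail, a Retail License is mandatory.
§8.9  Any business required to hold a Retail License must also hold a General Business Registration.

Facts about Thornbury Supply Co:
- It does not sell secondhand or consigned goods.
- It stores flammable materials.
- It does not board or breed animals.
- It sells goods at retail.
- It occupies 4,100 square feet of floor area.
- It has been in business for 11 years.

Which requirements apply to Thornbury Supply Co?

§8.1 years in business 11 > 9; stores flammable materials → Commercial License not required.
§8.2 sells goods at retail; years in business 11 > 8 → Operating Authorization not required.
§8.3 years in business 11 ≤ 13 → Annual Certificate not required.
§8.4 does not sell secondhand or consigned goods; years in business 11 ≤ 20 → Secondhand Dealer Registration not required.
§8.5 Annual Certificate is not required → no effect.
§8.6 floor area 4,100 square feet ≥ 3,700 square feet → Small Premises Authorization not required.
§8.7 floor area 4,100 square feet ≤ 6,400 square feet → Compliance License required.
§8.8 sells goods at retail → Retail License required.
§8.9 Retail License is required → General Business Registration also required.

Compliance License, General Business Registration, Retail License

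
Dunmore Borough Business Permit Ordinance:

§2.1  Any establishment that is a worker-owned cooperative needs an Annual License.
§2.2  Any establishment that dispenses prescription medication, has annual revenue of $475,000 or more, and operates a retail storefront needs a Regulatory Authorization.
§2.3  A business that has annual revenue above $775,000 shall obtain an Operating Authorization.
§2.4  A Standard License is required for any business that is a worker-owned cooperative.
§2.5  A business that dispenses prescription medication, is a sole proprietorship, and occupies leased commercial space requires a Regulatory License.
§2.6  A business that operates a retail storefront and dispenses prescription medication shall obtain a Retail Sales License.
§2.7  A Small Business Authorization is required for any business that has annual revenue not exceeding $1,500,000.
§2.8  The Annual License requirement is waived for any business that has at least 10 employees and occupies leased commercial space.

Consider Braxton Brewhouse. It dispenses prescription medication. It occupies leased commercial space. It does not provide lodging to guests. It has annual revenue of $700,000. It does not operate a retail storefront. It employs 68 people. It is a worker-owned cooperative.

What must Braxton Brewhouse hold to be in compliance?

Small Business Authorization, Standard License

§2.1 is a worker-owned cooperative → Annual License required.
§2.2 dispenses prescription medication; revenue $700,000 ≥ $475,000; does not operate a retail storefront → Regulatory Authorization not required.
§2.3 revenue $700,000 ≤ $775,000 → Operating Authorization not required.
§2.4 is a worker-owned cooperative → Standard License required.
§2.5 dispenses prescription medication; is a worker-owned cooperative (not: is a sole proprietorship); occupies leased commercial space → Regulatory License not required.
§2.6 does not operate a retail storefront; dispenses prescription medication → Retail Sales License not required.
§2.7 revenue $700,000 ≤ $1,500,000 → Small Business Authorization required.
§2.8 employees 68 ≥ 10; occupies leased commercial space → exempt from Annual License.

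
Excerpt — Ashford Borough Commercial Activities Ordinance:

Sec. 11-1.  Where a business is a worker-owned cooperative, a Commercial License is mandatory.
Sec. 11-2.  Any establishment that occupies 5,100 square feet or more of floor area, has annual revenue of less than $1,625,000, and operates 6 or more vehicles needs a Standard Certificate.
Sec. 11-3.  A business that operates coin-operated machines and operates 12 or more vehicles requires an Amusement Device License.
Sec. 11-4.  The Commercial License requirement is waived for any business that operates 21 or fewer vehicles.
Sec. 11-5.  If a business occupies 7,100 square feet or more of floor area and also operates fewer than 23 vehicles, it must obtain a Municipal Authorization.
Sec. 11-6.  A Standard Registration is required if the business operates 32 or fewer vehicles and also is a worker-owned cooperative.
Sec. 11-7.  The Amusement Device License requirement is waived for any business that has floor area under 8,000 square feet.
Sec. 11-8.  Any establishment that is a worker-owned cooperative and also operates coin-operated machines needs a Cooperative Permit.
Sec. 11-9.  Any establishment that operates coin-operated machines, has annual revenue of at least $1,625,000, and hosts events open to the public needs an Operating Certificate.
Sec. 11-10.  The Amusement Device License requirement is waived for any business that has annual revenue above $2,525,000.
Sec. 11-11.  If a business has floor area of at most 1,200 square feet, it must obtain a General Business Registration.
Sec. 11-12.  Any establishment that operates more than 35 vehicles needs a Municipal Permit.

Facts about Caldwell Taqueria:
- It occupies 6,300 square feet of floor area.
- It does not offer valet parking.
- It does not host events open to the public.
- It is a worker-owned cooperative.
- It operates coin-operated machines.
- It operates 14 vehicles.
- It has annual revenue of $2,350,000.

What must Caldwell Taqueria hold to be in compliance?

Sec. 11-1. is a worker-owned cooperative → Commercial License required.
Sec. 11-2. floor area 6,300 square feet ≥ 5,100 square feet; revenue $2,350,000 ≥ $1,625,000; vehicles 14 ≥ 6 → Standard Certificate not required.
Sec. 11-3. operates coin-operated machines; vehicles 14 ≥ 12 → Amusement Device License required.
Sec. 11-4. vehicles 14 ≤ 21 → exempt from Commercial License.
Sec. 11-5. floor area 6,300 square feet < 7,100 square feet; vehicles 14 < 23 → Municipal Authorization not required.
Sec. 11-6. vehicles 14 ≤ 32; is a worker-owned cooperative → Standard Registration required.
Sec. 11-7. floor area 6,300 square feet < 8,000 square feet → exempt from Amusement Device License.
Sec. 11-8. is a worker-owned cooperative; operates coin-operated machines → Cooperative Permit required.
Sec. 11-9. operates coin-operated machines; revenue $2,350,000 ≥ $1,625,000; does not host events open to the public → Operating Certificate not required.
Sec. 11-10. revenue $2,350,000 ≤ $2,525,000 → Amusement Device License exemption does not apply.
Sec. 11-11. floor area 6,300 square feet > 1,200 square feet → General Business Registration not required.
Sec. 11-12. vehicles 14 ≤ 35 → Municipal Permit not required.

Cooperative Permit, Standard Registration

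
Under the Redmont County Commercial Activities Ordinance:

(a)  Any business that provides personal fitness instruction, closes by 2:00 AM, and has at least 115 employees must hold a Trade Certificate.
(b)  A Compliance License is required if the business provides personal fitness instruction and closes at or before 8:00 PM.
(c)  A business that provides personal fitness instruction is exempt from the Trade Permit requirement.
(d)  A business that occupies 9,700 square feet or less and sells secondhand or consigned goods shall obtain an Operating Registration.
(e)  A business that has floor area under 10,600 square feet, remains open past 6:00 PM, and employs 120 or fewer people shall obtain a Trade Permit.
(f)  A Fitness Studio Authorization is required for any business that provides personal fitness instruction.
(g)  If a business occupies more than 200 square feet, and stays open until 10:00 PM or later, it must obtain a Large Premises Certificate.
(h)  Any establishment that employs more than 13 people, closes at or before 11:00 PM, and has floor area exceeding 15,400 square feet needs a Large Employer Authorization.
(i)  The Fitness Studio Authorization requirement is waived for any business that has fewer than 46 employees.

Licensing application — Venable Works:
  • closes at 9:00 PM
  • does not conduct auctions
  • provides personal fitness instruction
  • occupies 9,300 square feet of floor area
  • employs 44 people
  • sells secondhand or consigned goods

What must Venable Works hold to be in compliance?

(a) provides personal fitness instruction; closes 9:00 PM, at/before 2:00 AM; employees 44 < 115 → Trade Certificate not required.
(b) provides personal fitness instruction; closes 9:00 PM, after 8:00 PM → Compliance License not required.
(c) provides personal fitness instruction → exempt from Trade Permit.
(d) floor area 9,300 square feet ≤ 9,700 square feet; sells secondhand or consigned goods → Operating Registration required.
(e) floor area 9,300 square feet < 10,600 square feet; closes 9:00 PM, after 6:00 PM; employees 44 ≤ 120 → Trade Permit required.
(f) provides personal fitness instruction → Fitness Studio Authorization required.
(g) floor area 9,300 square feet > 200 square feet; closes 9:00 PM, at/before 10:00 PM → Large Premises Certificate not required.
(h) employees 44 > 13; closes 9:00 PM, at/before 11:00 PM; floor area 9,300 square feet ≤ 15,400 square feet → Large Employer Authorization not required.
(i) employees 44 < 46 → exempt from Fitness Studio Authorization.

Operating Registration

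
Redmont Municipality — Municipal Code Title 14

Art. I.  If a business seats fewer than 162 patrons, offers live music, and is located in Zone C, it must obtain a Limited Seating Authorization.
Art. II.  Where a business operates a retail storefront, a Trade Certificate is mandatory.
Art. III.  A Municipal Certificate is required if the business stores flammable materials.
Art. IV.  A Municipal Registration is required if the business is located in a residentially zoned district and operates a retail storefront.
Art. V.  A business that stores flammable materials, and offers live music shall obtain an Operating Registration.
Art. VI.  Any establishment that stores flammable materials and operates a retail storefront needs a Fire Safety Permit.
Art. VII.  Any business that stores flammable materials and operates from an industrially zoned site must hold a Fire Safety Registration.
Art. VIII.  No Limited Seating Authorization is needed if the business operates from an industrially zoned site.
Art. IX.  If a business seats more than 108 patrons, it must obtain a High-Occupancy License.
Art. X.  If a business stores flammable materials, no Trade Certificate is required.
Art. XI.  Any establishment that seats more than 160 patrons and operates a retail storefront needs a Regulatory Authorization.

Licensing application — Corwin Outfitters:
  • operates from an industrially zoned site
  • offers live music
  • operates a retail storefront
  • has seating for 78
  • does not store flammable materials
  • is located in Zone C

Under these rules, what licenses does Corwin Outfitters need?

Art. I. seating 78 < 162; offers live music; is located in Zone C → Limited Seating Authorization required.
Art. II. operates a retail storefront → Trade Certificate required.
Art. III. does not store flammable materials → Municipal Certificate not required.
Art. IV. is located in Zone C (not: is located in a residentially zoned district); operates a retail storefront → Municipal Registration not required.
Art. V. does not store flammable materials; offers live music → Operating Registration not required.
Art. VI. does not store flammable materials; operates a retail storefront → Fire Safety Permit not required.
Art. VII. does not store flammable materials; operates from an industrially zoned site → Fire Safety Registration not required.
Art. VIII. operates from an industrially zoned site → exempt from Limited Seating Authorization.
Art. IX. seating 78 ≤ 108 → High-Occupancy License not required.
Art. X. does not store flammable materials → Trade Certificate exemption does not apply.
Art. XI. seating 78 ≤ 160; operates a retail storefront → Regulatory Authorization not required.

Trade Certificate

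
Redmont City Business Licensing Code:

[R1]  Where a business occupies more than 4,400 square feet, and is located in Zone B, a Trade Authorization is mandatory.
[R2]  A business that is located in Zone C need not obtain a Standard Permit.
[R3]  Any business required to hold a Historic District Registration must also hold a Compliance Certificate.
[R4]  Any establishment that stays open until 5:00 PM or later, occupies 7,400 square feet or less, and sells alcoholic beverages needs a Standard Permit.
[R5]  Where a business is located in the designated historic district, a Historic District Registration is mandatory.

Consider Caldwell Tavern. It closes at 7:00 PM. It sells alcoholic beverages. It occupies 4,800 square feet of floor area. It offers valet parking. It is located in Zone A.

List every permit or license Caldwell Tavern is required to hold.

[R1] floor area 4,800 square feet > 4,400 square feet; is located in Zone A (not: is located in Zone B) → Trade Authorization not required.
[R2] is located in Zone A (not: is located in Zone C) → Standard Permit exemption does not apply.
[R3] Historic District Registration is not required → no effect.
[R4] closes 7:00 PM, after 5:00 PM; floor area 4,800 square feet ≤ 7,400 square feet; sells alcoholic beverages → Standard Permit required.
[R5] is located in Zone A (not: is located in the designated historic district) → Historic District Registration not required.

Standard Permit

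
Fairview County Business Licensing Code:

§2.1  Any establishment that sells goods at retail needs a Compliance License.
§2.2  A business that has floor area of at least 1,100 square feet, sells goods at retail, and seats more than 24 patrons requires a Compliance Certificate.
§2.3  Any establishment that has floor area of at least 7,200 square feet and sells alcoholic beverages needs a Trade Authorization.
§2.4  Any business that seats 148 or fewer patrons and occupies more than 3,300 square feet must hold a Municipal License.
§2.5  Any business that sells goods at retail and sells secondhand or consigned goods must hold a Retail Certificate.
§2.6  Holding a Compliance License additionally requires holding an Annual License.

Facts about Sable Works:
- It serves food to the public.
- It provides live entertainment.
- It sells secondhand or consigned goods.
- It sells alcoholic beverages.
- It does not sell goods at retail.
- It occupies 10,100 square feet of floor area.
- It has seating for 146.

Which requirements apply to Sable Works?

§2.1 does not sell goods at retail → Compliance License not required.
§2.2 floor area 10,100 square feet ≥ 1,100 square feet; does not sell goods at retail; seating 146 > 24 → Compliance Certificate not required.
§2.3 floor area 10,100 square feet ≥ 7,200 square feet; sells alcoholic beverages → Trade Authorization required.
§2.4 seating 146 ≤ 148; floor area 10,100 square feet > 3,300 square feet → Municipal License required.
§2.5 does not sell goods at retail; sells secondhand or consigned goods → Retail Certificate not required.
§2.6 Compliance License is not required → no effect.

Municipal License, Trade Authorization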